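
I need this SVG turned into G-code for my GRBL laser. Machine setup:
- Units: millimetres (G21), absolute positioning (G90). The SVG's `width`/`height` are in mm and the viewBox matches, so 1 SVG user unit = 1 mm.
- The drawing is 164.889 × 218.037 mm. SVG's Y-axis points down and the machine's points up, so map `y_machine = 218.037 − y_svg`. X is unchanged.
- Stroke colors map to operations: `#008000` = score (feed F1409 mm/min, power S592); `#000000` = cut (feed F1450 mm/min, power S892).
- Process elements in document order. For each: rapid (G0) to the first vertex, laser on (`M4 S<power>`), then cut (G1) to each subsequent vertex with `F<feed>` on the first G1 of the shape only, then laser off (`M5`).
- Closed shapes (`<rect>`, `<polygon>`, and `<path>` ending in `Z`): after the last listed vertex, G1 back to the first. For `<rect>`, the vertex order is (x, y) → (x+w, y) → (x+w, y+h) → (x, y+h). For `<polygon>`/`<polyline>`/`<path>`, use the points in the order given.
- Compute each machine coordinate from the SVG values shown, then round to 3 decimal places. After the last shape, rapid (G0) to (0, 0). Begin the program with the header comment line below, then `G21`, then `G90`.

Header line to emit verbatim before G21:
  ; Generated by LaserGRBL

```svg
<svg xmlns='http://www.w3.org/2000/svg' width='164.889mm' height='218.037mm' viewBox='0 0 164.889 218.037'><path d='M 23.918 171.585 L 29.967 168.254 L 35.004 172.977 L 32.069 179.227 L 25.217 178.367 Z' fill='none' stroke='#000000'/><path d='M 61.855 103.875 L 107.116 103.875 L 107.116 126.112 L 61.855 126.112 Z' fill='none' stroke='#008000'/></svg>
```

Since the viewBox matches the mm dimensions, user units are millimetres directly. The only transform is the Y-flip y_m = 218.037 − y_svg.

Shape 1 is a regular polygon drawn with `<path>`. Its stroke #000000 means cut at S892, F1450. After flipping Y the toolpath is (23.918,46.452) → (29.967,49.783) → (35.004,45.060) → (32.069,38.810) → (25.217,39.670) → (23.918,46.452), returning to the start.

Shape 2 is a rectangle drawn with `<path>`. Its stroke #008000 means score at S592, F1409. After flipping Y the toolpath is (61.855,114.162) → (107.116,114.162) → (107.116,91.925) → (61.855,91.925) → (61.855,114.162), returning to the start.

; Generated by LaserGRBL
G21
G90
G0 X23.918 Y46.452
M4 S892
G1 X29.967 Y49.783 F1450
G1 X35.004 Y45.060
G1 X32.069 Y38.810
G1 X25.217 Y39.670
G1 X23.918 Y46.452
M5
G0 X61.855 Y114.162
M4 S592
G1 X107.116 Y114.162 F1409
G1 X107.116 Y91.925
G1 X61.855 Y91.925
G1 X61.855 Y114.162
M5
G0 X0.000 Y0.000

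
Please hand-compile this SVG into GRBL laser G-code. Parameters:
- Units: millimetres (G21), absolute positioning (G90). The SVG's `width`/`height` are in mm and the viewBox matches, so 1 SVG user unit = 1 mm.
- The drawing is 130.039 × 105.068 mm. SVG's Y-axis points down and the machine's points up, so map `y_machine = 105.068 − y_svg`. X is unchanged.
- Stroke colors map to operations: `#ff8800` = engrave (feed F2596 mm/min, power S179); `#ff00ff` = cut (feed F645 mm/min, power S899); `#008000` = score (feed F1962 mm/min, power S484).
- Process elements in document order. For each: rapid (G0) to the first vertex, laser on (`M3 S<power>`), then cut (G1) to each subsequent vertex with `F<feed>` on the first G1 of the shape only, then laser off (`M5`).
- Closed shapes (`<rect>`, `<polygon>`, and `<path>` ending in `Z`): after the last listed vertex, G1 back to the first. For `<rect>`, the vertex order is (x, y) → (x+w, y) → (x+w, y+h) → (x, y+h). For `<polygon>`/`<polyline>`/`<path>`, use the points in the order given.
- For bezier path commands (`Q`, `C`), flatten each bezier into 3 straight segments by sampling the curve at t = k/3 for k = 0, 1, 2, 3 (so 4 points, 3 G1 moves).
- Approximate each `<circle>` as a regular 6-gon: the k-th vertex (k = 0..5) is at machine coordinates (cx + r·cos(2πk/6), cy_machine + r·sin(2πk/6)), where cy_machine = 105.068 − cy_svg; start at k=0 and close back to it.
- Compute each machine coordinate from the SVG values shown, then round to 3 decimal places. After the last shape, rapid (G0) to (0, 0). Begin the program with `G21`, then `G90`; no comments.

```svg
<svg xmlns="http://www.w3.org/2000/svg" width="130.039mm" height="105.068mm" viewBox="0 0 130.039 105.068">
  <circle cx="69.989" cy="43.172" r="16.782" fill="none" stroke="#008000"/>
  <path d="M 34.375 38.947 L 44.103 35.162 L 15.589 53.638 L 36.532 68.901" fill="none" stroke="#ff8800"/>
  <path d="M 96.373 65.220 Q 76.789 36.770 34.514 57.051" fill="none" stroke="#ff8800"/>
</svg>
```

viewBox `0 0 130.039 105.068` with mm width/height → 1 unit = 1 mm. Flip: y_m = 105.068 − y_svg.

**Shape 1** — `<circle>` circle, stroke `#008000` → score (S484, F1962). Machine vertices: (86.771,61.896) → (78.380,76.430) → (61.598,76.430) → (53.207,61.896) → (61.598,47.362) → (78.380,47.362) → (86.771,61.896). Closed: final G1 returns to the first vertex.

**Shape 2** — `<path>` open polyline, stroke `#ff8800` → engrave (S179, F2596). Machine vertices: (34.375,66.121) → (44.103,69.906) → (15.589,51.430) → (36.532,36.167). Open path.

**Shape 3** — `<path>` quadratic bezier, stroke `#ff8800` → engrave (S179, F2596). Control points (SVG): P0=(96.373,65.220), P1=(76.789,36.770), P2=(34.514,57.051); sampled at t=k/3. Machine vertices: (96.373,39.848) → (80.796,53.400) → (60.176,56.123) → (34.514,48.017). Open path.

G21
G90
G0 X86.771 Y61.896
M3 S484
G1 X78.380 Y76.430 F1962
G1 X61.598 Y76.430
G1 X53.207 Y61.896
G1 X61.598 Y47.362
G1 X78.380 Y47.362
G1 X86.771 Y61.896
M5
G0 X34.375 Y66.121
M3 S179
G1 X44.103 Y69.906 F2596
G1 X15.589 Y51.430
G1 X36.532 Y36.167
M5
G0 X96.373 Y39.848
M3 S179
G1 X80.796 Y53.400 F2596
G1 X60.176 Y56.123
G1 X34.514 Y48.017
M5
G0 X0.000 Y0.000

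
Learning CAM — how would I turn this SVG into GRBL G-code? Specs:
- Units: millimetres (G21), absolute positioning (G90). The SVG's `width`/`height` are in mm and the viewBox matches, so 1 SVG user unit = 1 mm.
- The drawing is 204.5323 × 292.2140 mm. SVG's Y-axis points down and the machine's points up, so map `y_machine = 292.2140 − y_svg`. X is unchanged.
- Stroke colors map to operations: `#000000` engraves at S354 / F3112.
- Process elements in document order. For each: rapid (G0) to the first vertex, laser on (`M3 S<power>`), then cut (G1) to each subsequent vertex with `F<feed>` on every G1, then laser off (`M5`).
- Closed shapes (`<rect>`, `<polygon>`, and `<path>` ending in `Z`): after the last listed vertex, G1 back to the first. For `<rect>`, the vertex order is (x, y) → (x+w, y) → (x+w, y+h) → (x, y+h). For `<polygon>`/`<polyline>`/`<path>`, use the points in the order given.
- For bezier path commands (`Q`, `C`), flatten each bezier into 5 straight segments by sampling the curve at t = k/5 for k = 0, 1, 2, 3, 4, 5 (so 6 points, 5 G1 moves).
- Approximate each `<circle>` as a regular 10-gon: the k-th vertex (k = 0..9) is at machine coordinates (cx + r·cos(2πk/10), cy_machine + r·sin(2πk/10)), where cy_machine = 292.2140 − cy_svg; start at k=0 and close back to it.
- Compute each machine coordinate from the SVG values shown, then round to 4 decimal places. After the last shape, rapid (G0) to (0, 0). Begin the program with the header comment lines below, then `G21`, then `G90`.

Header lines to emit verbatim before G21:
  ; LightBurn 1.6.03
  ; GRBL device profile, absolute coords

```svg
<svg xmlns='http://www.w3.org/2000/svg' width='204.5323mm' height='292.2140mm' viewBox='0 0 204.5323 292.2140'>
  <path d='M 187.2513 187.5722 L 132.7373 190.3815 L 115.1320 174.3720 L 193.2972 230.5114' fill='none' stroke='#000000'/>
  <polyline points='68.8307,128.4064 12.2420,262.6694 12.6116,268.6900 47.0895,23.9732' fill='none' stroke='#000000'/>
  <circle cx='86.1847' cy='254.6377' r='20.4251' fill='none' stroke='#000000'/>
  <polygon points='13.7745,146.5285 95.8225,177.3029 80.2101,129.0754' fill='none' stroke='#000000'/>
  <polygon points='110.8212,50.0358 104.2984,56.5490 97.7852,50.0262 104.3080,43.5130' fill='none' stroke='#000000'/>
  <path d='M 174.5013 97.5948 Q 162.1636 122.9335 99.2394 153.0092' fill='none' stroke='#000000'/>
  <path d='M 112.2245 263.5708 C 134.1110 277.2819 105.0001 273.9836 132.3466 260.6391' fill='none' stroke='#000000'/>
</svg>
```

viewBox `0 0 204.5323 292.2140` with mm width/height → 1 unit = 1 mm. Flip: y_m = 292.2140 − y_svg.

**Shape 1** — `<path>` open polyline, stroke `#000000` → engrave (S354, F3112). Machine vertices: (187.2513,104.6418) → (132.7373,101.8325) → (115.1320,117.8420) → (193.2972,61.7026). Open path.

**Shape 2** — `<polyline>` open polyline, stroke `#000000` → engrave (S354, F3112). Machine vertices: (68.8307,163.8076) → (12.2420,29.5446) → (12.6116,23.5240) → (47.0895,268.2408). Open path.

**Shape 3** — `<circle>` circle, stroke `#000000` → engrave (S354, F3112). Machine vertices: (106.6098,37.5763) → (102.7090,49.5819) → (92.4964,57.0017) → (79.8730,57.0017) → (69.6604,49.5819) → (65.7596,37.5763) → (69.6604,25.5707) → (79.8730,18.1509) → (92.4964,18.1509) → (102.7090,25.5707) → (106.6098,37.5763). Closed: final G1 returns to the first vertex.

**Shape 4** — `<polygon>` closed polygon, stroke `#000000` → engrave (S354, F3112). Machine vertices: (13.7745,145.6855) → (95.8225,114.9111) → (80.2101,163.1386) → (13.7745,145.6855). Closed: final G1 returns to the first vertex.

**Shape 5** — `<polygon>` regular polygon, stroke `#000000` → engrave (S354, F3112). Machine vertices: (110.8212,242.1782) → (104.2984,235.6650) → (97.7852,242.1878) → (104.3080,248.7010) → (110.8212,242.1782). Closed: final G1 returns to the first vertex.

**Shape 6** — `<path>` quadratic bezier, stroke `#000000` → engrave (S354, F3112). Control points (SVG): P0=(174.5013,97.5948), P1=(162.1636,122.9335), P2=(99.2394,153.0092); sampled at t=k/5. Machine vertices: (174.5013,194.6192) → (167.5428,184.2942) → (156.5373,173.5903) → (141.4849,162.5074) → (122.3856,151.0456) → (99.2394,139.2048). Open path.

**Shape 7** — `<path>` cubic bezier, stroke `#000000` → engrave (S354, F3112). Control points (SVG): P0=(112.2245,263.5708), P1=(134.1110,277.2819), P2=(105.0001,273.9836), P3=(132.3466,260.6391); sampled at t=k/5. Machine vertices: (112.2245,28.6432) → (120.0964,22.4020) → (120.8867,19.9087) → (119.7532,20.8293) → (121.8539,24.8294) → (132.3466,31.5749). Open path.

; LightBurn 1.6.03
; GRBL device profile, absolute coords
G21
G90
G0 X187.2513 Y104.6418
M3 S354
G1 X132.7373 Y101.8325 F3112
G1 X115.1320 Y117.8420 F3112
G1 X193.2972 Y61.7026 F3112
M5
G0 X68.8307 Y163.8076
M3 S354
G1 X12.2420 Y29.5446 F3112
G1 X12.6116 Y23.5240 F3112
G1 X47.0895 Y268.2408 F3112
M5
G0 X106.6098 Y37.5763
M3 S354
G1 X102.7090 Y49.5819 F3112
G1 X92.4964 Y57.0017 F3112
G1 X79.8730 Y57.0017 F3112
G1 X69.6604 Y49.5819 F3112
G1 X65.7596 Y37.5763 F3112
G1 X69.6604 Y25.5707 F3112
G1 X79.8730 Y18.1509 F3112
G1 X92.4964 Y18.1509 F3112
G1 X102.7090 Y25.5707 F3112
G1 X106.6098 Y37.5763 F3112
M5
G0 X13.7745 Y145.6855
M3 S354
G1 X95.8225 Y114.9111 F3112
G1 X80.2101 Y163.1386 F3112
G1 X13.7745 Y145.6855 F3112
M5
G0 X110.8212 Y242.1782
M3 S354
G1 X104.2984 Y235.6650 F3112
G1 X97.7852 Y242.1878 F3112
G1 X104.3080 Y248.7010 F3112
G1 X110.8212 Y242.1782 F3112
M5
G0 X174.5013 Y194.6192
M3 S354
G1 X167.5428 Y184.2942 F3112
G1 X156.5373 Y173.5903 F3112
G1 X141.4849 Y162.5074 F3112
G1 X122.3856 Y151.0456 F3112
G1 X99.2394 Y139.2048 F3112
M5
G0 X112.2245 Y28.6432
M3 S354
G1 X120.0964 Y22.4020 F3112
G1 X120.8867 Y19.9087 F3112
G1 X119.7532 Y20.8293 F3112
G1 X121.8539 Y24.8294 F3112
G1 X132.3466 Y31.5749 F3112
M5
G0 X0.0000 Y0.0000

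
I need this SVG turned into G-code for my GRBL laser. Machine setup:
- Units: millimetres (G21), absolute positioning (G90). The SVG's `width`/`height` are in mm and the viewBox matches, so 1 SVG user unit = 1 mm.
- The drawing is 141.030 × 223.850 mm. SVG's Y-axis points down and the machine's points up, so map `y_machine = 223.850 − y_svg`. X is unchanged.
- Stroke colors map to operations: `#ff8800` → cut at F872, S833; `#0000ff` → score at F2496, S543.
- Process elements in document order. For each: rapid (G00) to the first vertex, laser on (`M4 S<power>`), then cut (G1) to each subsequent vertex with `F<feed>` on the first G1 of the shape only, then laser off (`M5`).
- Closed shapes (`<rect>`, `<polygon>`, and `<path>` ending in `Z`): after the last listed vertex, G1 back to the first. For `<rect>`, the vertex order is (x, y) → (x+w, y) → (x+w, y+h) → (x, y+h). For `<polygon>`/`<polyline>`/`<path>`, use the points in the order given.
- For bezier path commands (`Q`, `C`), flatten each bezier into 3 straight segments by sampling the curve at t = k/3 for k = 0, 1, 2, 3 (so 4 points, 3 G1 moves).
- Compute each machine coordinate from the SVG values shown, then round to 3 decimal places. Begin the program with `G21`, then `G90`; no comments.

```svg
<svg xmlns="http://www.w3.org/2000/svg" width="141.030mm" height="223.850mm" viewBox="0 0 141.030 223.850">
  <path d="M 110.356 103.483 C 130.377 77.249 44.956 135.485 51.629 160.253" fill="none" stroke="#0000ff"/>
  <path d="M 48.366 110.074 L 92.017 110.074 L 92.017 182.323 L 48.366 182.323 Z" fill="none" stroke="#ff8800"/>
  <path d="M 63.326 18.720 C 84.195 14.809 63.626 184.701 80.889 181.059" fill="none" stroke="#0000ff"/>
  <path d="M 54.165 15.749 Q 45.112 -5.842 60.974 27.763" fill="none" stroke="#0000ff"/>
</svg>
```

G21
G90
G00 X110.356 Y120.367
M4 S543
G1 X102.546 Y122.812 F2496
G1 X68.338 Y95.153
G1 X51.629 Y63.597
M5
G00 X48.366 Y113.776
M4 S833
G1 X92.017 Y113.776 F872
G1 X92.017 Y41.527
G1 X48.366 Y41.527
G1 X48.366 Y113.776
M5
G00 X63.326 Y205.130
M4 S543
G1 X73.318 Y163.971 F2496
G1 X73.301 Y84.129
G1 X80.889 Y42.791
M5
G00 X54.165 Y208.101
M4 S543
G1 X50.898 Y216.362 F2496
G1 X53.168 Y212.357
G1 X60.974 Y196.087
M5

1 u = 1 mm; y_m = 223.850 − y.

[1] `<path>` cubic bezier, #0000ff→score S543 F2496: (110.356,120.367) → (102.546,122.812) → (68.338,95.153) → (51.629,63.597)

[2] `<path>` rectangle, #ff8800→cut S833 F872: (48.366,113.776) → (92.017,113.776) → (92.017,41.527) → (48.366,41.527) → (48.366,113.776) (closed)

[3] `<path>` cubic bezier, #0000ff→score S543 F2496: (63.326,205.130) → (73.318,163.971) → (73.301,84.129) → (80.889,42.791)

[4] `<path>` quadratic bezier, #0000ff→score S543 F2496: (54.165,208.101) → (50.898,216.362) → (53.168,212.357) → (60.974,196.087)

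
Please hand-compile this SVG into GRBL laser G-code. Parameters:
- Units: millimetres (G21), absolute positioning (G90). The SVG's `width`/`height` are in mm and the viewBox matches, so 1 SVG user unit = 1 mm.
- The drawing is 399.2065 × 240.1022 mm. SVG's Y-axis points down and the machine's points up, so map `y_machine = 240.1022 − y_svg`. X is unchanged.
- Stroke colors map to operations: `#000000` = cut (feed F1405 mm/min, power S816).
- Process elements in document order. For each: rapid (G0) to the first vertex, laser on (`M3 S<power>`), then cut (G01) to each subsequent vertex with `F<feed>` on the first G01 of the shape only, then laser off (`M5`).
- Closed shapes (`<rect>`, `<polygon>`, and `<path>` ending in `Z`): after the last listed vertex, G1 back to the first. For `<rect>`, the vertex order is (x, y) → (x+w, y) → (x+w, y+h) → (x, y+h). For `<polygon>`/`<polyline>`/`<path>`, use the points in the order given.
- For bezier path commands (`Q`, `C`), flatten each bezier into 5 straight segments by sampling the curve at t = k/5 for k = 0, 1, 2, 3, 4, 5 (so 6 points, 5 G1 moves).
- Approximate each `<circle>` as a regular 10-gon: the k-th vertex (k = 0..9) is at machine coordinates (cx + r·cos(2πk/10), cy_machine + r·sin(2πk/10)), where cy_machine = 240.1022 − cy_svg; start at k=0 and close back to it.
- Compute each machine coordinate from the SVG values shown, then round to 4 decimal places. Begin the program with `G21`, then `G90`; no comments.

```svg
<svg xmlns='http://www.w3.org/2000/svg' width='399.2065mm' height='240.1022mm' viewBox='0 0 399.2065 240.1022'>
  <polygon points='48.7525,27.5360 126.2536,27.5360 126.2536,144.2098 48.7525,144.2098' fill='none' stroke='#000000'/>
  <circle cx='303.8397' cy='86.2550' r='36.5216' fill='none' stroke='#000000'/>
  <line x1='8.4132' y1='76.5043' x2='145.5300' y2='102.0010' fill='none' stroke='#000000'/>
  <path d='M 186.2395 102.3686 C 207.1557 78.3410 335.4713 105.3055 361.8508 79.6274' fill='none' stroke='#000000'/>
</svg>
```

G21
G90
G0 X48.7525 Y212.5662
M3 S816
G01 X126.2536 Y212.5662 F1405
G01 X126.2536 Y95.8924
G01 X48.7525 Y95.8924
G01 X48.7525 Y212.5662
M5
G0 X340.3613 Y153.8472
M3 S816
G01 X333.3863 Y175.3141 F1405
G01 X315.1255 Y188.5813
G01 X292.5539 Y188.5813
G01 X274.2931 Y175.3141
G01 X267.3181 Y153.8472
G01 X274.2931 Y132.3803
G01 X292.5539 Y119.1131
G01 X315.1255 Y119.1131
G01 X333.3863 Y132.3803
G01 X340.3613 Y153.8472
M5
G0 X8.4132 Y163.5979
M3 S816
G01 X145.5300 Y138.1012 F1405
M5
G0 X186.2395 Y137.7336
M3 S816
G01 X210.0025 Y146.8602 F1405
G01 X249.4932 Y148.7231
G01 X294.6635 Y148.2969
G01 X335.4655 Y150.5560
G01 X361.8508 Y160.4748
M5

Since the viewBox matches the mm dimensions, user units are millimetres directly. The only transform is the Y-flip y_m = 240.1022 − y_svg.

Shape 1 is a rectangle drawn with `<polygon>`. Its stroke #000000 means cut at S816, F1405. After flipping Y the toolpath is (48.7525,212.5662) → (126.2536,212.5662) → (126.2536,95.8924) → (48.7525,95.8924) → (48.7525,212.5662), returning to the start.

Shape 2 is a circle drawn with `<circle>`. Its stroke #000000 means cut at S816, F1405. After flipping Y the toolpath is (340.3613,153.8472) → (333.3863,175.3141) → (315.1255,188.5813) → (292.5539,188.5813) → (274.2931,175.3141) → (267.3181,153.8472) → (274.2931,132.3803) → (292.5539,119.1131) → (315.1255,119.1131) → (333.3863,132.3803) → (340.3613,153.8472), returning to the start.

Shape 3 is a line segment drawn with `<line>`. Its stroke #000000 means cut at S816, F1405. After flipping Y the toolpath is (8.4132,163.5979) → (145.5300,138.1012).

Shape 4 is a cubic bezier drawn with `<path>`. Its stroke #000000 means cut at S816, F1405. After flipping Y the toolpath is (186.2395,137.7336) → (210.0025,146.8602) → (249.4932,148.7231) → (294.6635,148.2969) → (335.4655,150.5560) → (361.8508,160.4748).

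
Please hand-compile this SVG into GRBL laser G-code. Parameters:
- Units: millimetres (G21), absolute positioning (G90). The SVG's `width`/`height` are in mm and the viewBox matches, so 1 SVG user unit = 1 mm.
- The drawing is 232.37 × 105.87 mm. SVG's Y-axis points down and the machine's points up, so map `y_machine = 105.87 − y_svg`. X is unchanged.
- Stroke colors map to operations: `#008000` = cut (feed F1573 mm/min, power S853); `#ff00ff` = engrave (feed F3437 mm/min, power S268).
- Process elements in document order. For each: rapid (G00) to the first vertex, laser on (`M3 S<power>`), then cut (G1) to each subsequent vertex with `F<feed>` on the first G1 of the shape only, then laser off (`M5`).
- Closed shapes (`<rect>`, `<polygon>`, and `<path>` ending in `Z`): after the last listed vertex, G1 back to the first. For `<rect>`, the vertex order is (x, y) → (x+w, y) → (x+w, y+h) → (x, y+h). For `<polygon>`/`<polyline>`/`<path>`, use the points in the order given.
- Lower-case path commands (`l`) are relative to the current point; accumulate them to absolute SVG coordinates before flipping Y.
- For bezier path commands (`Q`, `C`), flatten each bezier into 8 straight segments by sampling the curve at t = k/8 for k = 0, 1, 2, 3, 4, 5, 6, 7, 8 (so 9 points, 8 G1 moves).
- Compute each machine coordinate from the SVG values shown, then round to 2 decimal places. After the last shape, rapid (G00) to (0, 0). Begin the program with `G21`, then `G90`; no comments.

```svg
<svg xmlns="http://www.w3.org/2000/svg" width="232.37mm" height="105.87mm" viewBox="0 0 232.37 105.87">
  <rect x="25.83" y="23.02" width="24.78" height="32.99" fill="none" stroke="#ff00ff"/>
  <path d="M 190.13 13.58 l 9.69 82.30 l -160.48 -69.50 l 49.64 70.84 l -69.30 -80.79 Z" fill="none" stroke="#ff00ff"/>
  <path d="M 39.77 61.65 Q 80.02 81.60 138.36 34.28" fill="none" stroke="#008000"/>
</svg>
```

viewBox `0 0 232.37 105.87` with mm width/height → 1 unit = 1 mm. Flip: y_m = 105.87 − y_svg.

**Shape 1** — `<rect>` rectangle, stroke `#ff00ff` → engrave (S268, F3437). Machine vertices: (25.83,82.85) → (50.61,82.85) → (50.61,49.86) → (25.83,49.86) → (25.83,82.85). Closed: final G1 returns to the first vertex.

**Shape 2** — `<path>` closed polygon, stroke `#ff00ff` → engrave (S268, F3437). Machine vertices: (190.13,92.29) → (199.82,9.99) → (39.34,79.49) → (88.98,8.65) → (19.68,89.44) → (190.13,92.29). Closed: final G1 returns to the first vertex.

**Shape 3** — `<path>` quadratic bezier, stroke `#008000` → cut (S853, F1573). Control points (SVG): P0=(39.77,61.65), P1=(80.02,81.60), P2=(138.36,34.28); sampled at t=k/8. Machine vertices: (39.77,44.22) → (50.12,40.28) → (61.03,38.45) → (72.50,38.72) → (84.54,41.09) → (97.15,45.56) → (110.32,52.13) → (124.06,60.81) → (138.36,71.59). Open path.

G21
G90
G00 X25.83 Y82.85
M3 S268
G1 X50.61 Y82.85 F3437
G1 X50.61 Y49.86
G1 X25.83 Y49.86
G1 X25.83 Y82.85
M5
G00 X190.13 Y92.29
M3 S268
G1 X199.82 Y9.99 F3437
G1 X39.34 Y79.49
G1 X88.98 Y8.65
G1 X19.68 Y89.44
G1 X190.13 Y92.29
M5
G00 X39.77 Y44.22
M3 S853
G1 X50.12 Y40.28 F1573
G1 X61.03 Y38.45
G1 X72.50 Y38.72
G1 X84.54 Y41.09
G1 X97.15 Y45.56
G1 X110.32 Y52.13
G1 X124.06 Y60.81
G1 X138.36 Y71.59
M5
G00 X0.00 Y0.00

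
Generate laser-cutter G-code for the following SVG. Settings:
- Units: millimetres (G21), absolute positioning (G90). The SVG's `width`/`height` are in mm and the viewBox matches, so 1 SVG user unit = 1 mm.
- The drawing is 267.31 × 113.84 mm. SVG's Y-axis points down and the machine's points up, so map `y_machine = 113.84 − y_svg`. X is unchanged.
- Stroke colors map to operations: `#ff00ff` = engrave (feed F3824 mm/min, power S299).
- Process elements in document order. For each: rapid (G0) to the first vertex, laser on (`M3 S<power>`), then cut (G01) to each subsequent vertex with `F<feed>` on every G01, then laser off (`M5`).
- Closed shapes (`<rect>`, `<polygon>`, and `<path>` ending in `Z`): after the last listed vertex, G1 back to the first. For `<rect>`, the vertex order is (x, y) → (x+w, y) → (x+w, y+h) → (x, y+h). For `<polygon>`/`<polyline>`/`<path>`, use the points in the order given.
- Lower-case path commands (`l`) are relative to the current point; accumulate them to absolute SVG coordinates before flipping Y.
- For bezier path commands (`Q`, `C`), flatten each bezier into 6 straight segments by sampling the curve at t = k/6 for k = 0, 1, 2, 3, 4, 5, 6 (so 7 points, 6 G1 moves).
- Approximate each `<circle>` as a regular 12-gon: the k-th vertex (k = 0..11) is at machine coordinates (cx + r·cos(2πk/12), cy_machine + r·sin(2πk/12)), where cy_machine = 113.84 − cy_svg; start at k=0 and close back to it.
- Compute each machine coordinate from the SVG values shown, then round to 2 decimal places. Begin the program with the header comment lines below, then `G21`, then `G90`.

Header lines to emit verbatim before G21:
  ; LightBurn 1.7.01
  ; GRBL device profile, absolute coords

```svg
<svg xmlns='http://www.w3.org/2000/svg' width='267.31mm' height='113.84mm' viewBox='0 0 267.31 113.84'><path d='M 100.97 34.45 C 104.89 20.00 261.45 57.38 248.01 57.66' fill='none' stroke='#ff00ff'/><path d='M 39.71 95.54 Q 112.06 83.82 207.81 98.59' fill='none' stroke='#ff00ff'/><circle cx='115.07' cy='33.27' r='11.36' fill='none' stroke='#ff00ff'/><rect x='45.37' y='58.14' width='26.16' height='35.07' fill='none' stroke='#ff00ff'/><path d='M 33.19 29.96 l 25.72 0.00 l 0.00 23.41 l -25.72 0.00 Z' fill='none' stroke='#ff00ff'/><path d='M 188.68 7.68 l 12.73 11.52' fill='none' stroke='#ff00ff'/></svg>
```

Since the viewBox matches the mm dimensions, user units are millimetres directly. The only transform is the Y-flip y_m = 113.84 − y_svg.

Shape 1 is a cubic bezier drawn with `<path>`. Its stroke #ff00ff means engrave at S299, F3824. After flipping Y the toolpath is (100.97,79.39) → (114.16,82.71) → (143.82,79.86) → (181.00,73.31) → (216.73,65.53) → (242.06,59.00) → (248.01,56.18).

Shape 2 is a quadratic bezier drawn with `<path>`. Its stroke #ff00ff means engrave at S299, F3824. After flipping Y the toolpath is (39.71,18.30) → (64.48,21.47) → (90.54,23.17) → (117.91,23.40) → (146.58,22.15) → (176.54,19.44) → (207.81,15.25).

Shape 3 is a circle drawn with `<circle>`. Its stroke #ff00ff means engrave at S299, F3824. After flipping Y the toolpath is (126.43,80.57) → (124.91,86.25) → (120.75,90.41) → (115.07,91.93) → (109.39,90.41) → (105.23,86.25) → (103.71,80.57) → (105.23,74.89) → (109.39,70.73) → (115.07,69.21) → (120.75,70.73) → (124.91,74.89) → (126.43,80.57), returning to the start.

Shape 4 is a rectangle drawn with `<rect>`. Its stroke #ff00ff means engrave at S299, F3824. After flipping Y the toolpath is (45.37,55.70) → (71.53,55.70) → (71.53,20.63) → (45.37,20.63) → (45.37,55.70), returning to the start.

Shape 5 is a rectangle drawn with `<path>`. Its stroke #ff00ff means engrave at S299, F3824. After flipping Y the toolpath is (33.19,83.88) → (58.91,83.88) → (58.91,60.47) → (33.19,60.47) → (33.19,83.88), returning to the start.

Shape 6 is a line segment drawn with `<path>`. Its stroke #ff00ff means engrave at S299, F3824. After flipping Y the toolpath is (188.68,106.16) → (201.41,94.64).

; LightBurn 1.7.01
; GRBL device profile, absolute coords
G21
G90
G0 X100.97 Y79.39
M3 S299
G01 X114.16 Y82.71 F3824
G01 X143.82 Y79.86 F3824
G01 X181.00 Y73.31 F3824
G01 X216.73 Y65.53 F3824
G01 X242.06 Y59.00 F3824
G01 X248.01 Y56.18 F3824
M5
G0 X39.71 Y18.30
M3 S299
G01 X64.48 Y21.47 F3824
G01 X90.54 Y23.17 F3824
G01 X117.91 Y23.40 F3824
G01 X146.58 Y22.15 F3824
G01 X176.54 Y19.44 F3824
G01 X207.81 Y15.25 F3824
M5
G0 X126.43 Y80.57
M3 S299
G01 X124.91 Y86.25 F3824
G01 X120.75 Y90.41 F3824
G01 X115.07 Y91.93 F3824
G01 X109.39 Y90.41 F3824
G01 X105.23 Y86.25 F3824
G01 X103.71 Y80.57 F3824
G01 X105.23 Y74.89 F3824
G01 X109.39 Y70.73 F3824
G01 X115.07 Y69.21 F3824
G01 X120.75 Y70.73 F3824
G01 X124.91 Y74.89 F3824
G01 X126.43 Y80.57 F3824
M5
G0 X45.37 Y55.70
M3 S299
G01 X71.53 Y55.70 F3824
G01 X71.53 Y20.63 F3824
G01 X45.37 Y20.63 F3824
G01 X45.37 Y55.70 F3824
M5
G0 X33.19 Y83.88
M3 S299
G01 X58.91 Y83.88 F3824
G01 X58.91 Y60.47 F3824
G01 X33.19 Y60.47 F3824
G01 X33.19 Y83.88 F3824
M5
G0 X188.68 Y106.16
M3 S299
G01 X201.41 Y94.64 F3824
M5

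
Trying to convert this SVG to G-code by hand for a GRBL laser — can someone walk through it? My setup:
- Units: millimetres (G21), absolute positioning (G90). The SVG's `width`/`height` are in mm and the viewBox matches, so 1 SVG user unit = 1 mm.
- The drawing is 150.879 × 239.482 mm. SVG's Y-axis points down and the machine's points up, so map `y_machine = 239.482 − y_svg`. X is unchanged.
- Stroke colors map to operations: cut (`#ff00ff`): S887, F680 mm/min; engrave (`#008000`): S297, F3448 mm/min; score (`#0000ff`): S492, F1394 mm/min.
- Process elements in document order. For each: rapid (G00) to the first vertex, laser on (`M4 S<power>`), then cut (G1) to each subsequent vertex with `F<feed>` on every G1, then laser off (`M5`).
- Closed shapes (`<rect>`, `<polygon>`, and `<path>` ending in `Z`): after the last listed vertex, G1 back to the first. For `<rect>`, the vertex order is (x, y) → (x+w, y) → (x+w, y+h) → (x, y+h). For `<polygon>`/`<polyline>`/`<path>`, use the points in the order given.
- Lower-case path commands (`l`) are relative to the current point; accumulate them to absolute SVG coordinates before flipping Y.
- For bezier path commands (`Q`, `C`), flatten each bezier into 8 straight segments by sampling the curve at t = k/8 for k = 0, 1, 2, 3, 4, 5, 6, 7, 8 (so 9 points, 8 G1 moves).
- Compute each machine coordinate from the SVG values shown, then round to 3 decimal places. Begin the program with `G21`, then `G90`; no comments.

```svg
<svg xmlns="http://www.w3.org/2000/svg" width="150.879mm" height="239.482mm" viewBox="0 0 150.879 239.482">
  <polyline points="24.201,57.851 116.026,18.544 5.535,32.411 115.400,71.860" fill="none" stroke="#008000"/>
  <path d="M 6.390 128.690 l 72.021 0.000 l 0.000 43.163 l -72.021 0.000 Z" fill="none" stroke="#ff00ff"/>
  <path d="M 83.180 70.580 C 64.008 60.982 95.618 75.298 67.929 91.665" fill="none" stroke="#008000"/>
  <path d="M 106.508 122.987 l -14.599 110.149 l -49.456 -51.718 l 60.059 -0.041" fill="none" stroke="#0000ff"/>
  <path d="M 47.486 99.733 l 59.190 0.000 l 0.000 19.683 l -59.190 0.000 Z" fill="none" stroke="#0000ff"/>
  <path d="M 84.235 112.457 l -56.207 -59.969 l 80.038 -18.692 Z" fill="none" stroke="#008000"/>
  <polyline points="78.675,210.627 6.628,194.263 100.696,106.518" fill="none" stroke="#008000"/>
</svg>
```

1 u = 1 mm; y_m = 239.482 − y.

[1] `<polyline>` open polyline, #008000→engrave S297 F3448: (24.201,181.631) → (116.026,220.938) → (5.535,207.071) → (115.400,167.622)

[2] `<path>` rectangle, #ff00ff→cut S887 F680: (6.390,110.792) → (78.411,110.792) → (78.411,67.629) → (6.390,67.629) → (6.390,110.792) (closed)

[3] `<path>` cubic bezier, #008000→engrave S297 F3448: (83.180,168.902) → (78.156,171.423) → (76.603,171.958) → (77.230,170.764) → (78.748,168.096) → (79.867,164.212) → (79.297,159.366) → (75.748,153.816) → (67.929,147.817)

[4] `<path>` open polyline, #0000ff→score S492 F1394: (106.508,116.495) → (91.909,6.346) → (42.453,58.064) → (102.512,58.105)

[5] `<path>` rectangle, #0000ff→score S492 F1394: (47.486,139.749) → (106.676,139.749) → (106.676,120.066) → (47.486,120.066) → (47.486,139.749) (closed)

[6] `<path>` regular polygon, #008000→engrave S297 F3448: (84.235,127.025) → (28.028,186.994) → (108.066,205.686) → (84.235,127.025) (closed)

[7] `<polyline>` open polyline, #008000→engrave S297 F3448: (78.675,28.855) → (6.628,45.219) → (100.696,132.964)

G21
G90
G00 X24.201 Y181.631
M4 S297
G1 X116.026 Y220.938 F3448
G1 X5.535 Y207.071 F3448
G1 X115.400 Y167.622 F3448
M5
G00 X6.390 Y110.792
M4 S887
G1 X78.411 Y110.792 F680
G1 X78.411 Y67.629 F680
G1 X6.390 Y67.629 F680
G1 X6.390 Y110.792 F680
M5
G00 X83.180 Y168.902
M4 S297
G1 X78.156 Y171.423 F3448
G1 X76.603 Y171.958 F3448
G1 X77.230 Y170.764 F3448
G1 X78.748 Y168.096 F3448
G1 X79.867 Y164.212 F3448
G1 X79.297 Y159.366 F3448
G1 X75.748 Y153.816 F3448
G1 X67.929 Y147.817 F3448
M5
G00 X106.508 Y116.495
M4 S492
G1 X91.909 Y6.346 F1394
G1 X42.453 Y58.064 F1394
G1 X102.512 Y58.105 F1394
M5
G00 X47.486 Y139.749
M4 S492
G1 X106.676 Y139.749 F1394
G1 X106.676 Y120.066 F1394
G1 X47.486 Y120.066 F1394
G1 X47.486 Y139.749 F1394
M5
G00 X84.235 Y127.025
M4 S297
G1 X28.028 Y186.994 F3448
G1 X108.066 Y205.686 F3448
G1 X84.235 Y127.025 F3448
M5
G00 X78.675 Y28.855
M4 S297
G1 X6.628 Y45.219 F3448
G1 X100.696 Y132.964 F3448
M5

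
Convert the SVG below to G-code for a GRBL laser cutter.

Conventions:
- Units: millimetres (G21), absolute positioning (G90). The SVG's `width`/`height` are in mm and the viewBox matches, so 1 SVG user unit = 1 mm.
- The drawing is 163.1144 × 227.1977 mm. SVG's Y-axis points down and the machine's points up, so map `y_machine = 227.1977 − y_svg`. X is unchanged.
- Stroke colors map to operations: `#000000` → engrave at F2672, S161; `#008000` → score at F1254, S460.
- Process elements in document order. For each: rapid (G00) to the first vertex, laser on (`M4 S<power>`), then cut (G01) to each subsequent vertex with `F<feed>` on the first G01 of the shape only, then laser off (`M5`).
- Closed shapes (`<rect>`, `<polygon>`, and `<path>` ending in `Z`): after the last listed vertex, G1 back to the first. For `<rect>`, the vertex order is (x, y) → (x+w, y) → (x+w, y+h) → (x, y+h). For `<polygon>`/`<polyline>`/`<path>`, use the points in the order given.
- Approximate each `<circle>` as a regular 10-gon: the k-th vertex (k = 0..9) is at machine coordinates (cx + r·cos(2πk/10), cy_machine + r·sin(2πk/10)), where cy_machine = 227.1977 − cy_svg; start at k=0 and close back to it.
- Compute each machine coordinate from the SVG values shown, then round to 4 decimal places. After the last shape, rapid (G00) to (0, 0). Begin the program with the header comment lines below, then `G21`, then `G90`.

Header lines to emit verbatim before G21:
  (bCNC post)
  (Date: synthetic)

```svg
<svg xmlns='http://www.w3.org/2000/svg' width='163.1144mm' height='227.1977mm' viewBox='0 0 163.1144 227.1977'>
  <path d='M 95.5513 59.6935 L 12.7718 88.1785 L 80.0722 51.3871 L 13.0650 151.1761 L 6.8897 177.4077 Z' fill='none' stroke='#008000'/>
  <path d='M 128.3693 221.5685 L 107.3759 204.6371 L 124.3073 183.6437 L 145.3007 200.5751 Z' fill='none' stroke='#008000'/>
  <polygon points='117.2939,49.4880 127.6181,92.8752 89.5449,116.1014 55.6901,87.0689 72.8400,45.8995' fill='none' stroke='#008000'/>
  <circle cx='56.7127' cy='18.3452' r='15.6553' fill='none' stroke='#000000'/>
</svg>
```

(bCNC post)
(Date: synthetic)
G21
G90
G00 X95.5513 Y167.5042
M4 S460
G01 X12.7718 Y139.0192 F1254
G01 X80.0722 Y175.8106
G01 X13.0650 Y76.0216
G01 X6.8897 Y49.7900
G01 X95.5513 Y167.5042
M5
G00 X128.3693 Y5.6292
M4 S460
G01 X107.3759 Y22.5606 F1254
G01 X124.3073 Y43.5540
G01 X145.3007 Y26.6226
G01 X128.3693 Y5.6292
M5
G00 X117.2939 Y177.7097
M4 S460
G01 X127.6181 Y134.3225 F1254
G01 X89.5449 Y111.0963
G01 X55.6901 Y140.1288
G01 X72.8400 Y181.2982
G01 X117.2939 Y177.7097
M5
G00 X72.3680 Y208.8525
M4 S161
G01 X69.3781 Y218.0545 F2672
G01 X61.5505 Y223.7416
G01 X51.8749 Y223.7416
G01 X44.0473 Y218.0545
G01 X41.0574 Y208.8525
G01 X44.0473 Y199.6505
G01 X51.8749 Y193.9634
G01 X61.5505 Y193.9634
G01 X69.3781 Y199.6505
G01 X72.3680 Y208.8525
M5
G00 X0.0000 Y0.0000

Since the viewBox matches the mm dimensions, user units are millimetres directly. The only transform is the Y-flip y_m = 227.1977 − y_svg.

Shape 1 is a closed polygon drawn with `<path>`. Its stroke #008000 means score at S460, F1254. After flipping Y the toolpath is (95.5513,167.5042) → (12.7718,139.0192) → (80.0722,175.8106) → (13.0650,76.0216) → (6.8897,49.7900) → (95.5513,167.5042), returning to the start.

Shape 2 is a regular polygon drawn with `<path>`. Its stroke #008000 means score at S460, F1254. After flipping Y the toolpath is (128.3693,5.6292) → (107.3759,22.5606) → (124.3073,43.5540) → (145.3007,26.6226) → (128.3693,5.6292), returning to the start.

Shape 3 is a regular polygon drawn with `<polygon>`. Its stroke #008000 means score at S460, F1254. After flipping Y the toolpath is (117.2939,177.7097) → (127.6181,134.3225) → (89.5449,111.0963) → (55.6901,140.1288) → (72.8400,181.2982) → (117.2939,177.7097), returning to the start.

Shape 4 is a circle drawn with `<circle>`. Its stroke #000000 means engrave at S161, F2672. After flipping Y the toolpath is (72.3680,208.8525) → (69.3781,218.0545) → (61.5505,223.7416) → (51.8749,223.7416) → (44.0473,218.0545) → (41.0574,208.8525) → (44.0473,199.6505) → (51.8749,193.9634) → (61.5505,193.9634) → (69.3781,199.6505) → (72.3680,208.8525), returning to the start.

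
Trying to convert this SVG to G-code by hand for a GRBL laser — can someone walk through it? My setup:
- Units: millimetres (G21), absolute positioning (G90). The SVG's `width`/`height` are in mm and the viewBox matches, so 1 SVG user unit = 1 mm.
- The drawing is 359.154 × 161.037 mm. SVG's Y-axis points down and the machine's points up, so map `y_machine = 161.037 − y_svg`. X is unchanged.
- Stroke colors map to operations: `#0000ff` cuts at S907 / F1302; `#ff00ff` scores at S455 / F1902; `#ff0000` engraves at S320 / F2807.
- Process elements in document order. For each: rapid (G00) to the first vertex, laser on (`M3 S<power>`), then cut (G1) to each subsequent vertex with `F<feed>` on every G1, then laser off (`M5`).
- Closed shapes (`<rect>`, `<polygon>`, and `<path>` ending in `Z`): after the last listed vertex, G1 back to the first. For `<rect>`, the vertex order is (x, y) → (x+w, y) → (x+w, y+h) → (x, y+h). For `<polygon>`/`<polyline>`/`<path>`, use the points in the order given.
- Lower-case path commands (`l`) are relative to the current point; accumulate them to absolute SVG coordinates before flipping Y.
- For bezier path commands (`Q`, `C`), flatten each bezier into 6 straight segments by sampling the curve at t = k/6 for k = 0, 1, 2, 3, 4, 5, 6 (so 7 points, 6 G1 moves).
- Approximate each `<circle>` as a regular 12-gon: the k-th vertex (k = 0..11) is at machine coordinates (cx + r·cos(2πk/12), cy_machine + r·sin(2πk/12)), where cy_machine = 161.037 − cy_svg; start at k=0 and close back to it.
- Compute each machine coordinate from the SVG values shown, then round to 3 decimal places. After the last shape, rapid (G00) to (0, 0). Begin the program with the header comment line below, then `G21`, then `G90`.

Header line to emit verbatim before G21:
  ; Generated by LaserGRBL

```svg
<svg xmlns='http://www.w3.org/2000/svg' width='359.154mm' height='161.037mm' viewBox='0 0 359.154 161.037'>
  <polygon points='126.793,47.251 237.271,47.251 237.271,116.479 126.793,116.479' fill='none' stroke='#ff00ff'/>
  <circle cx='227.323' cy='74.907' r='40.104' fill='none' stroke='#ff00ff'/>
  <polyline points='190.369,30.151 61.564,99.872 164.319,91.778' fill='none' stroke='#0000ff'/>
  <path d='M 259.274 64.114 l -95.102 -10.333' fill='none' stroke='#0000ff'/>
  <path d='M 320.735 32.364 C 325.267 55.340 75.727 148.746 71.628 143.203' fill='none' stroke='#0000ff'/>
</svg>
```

Since the viewBox matches the mm dimensions, user units are millimetres directly. The only transform is the Y-flip y_m = 161.037 − y_svg.

Shape 1 is a rectangle drawn with `<polygon>`. Its stroke #ff00ff means score at S455, F1902. After flipping Y the toolpath is (126.793,113.786) → (237.271,113.786) → (237.271,44.558) → (126.793,44.558) → (126.793,113.786), returning to the start.

Shape 2 is a circle drawn with `<circle>`. Its stroke #ff00ff means score at S455, F1902. After flipping Y the toolpath is (267.427,86.130) → (262.054,106.182) → (247.375,120.861) → (227.323,126.234) → (207.271,120.861) → (192.592,106.182) → (187.219,86.130) → (192.592,66.078) → (207.271,51.399) → (227.323,46.026) → (247.375,51.399) → (262.054,66.078) → (267.427,86.130), returning to the start.

Shape 3 is a open polyline drawn with `<polyline>`. Its stroke #0000ff means cut at S907, F1302. After flipping Y the toolpath is (190.369,130.886) → (61.564,61.165) → (164.319,69.259).

Shape 4 is a line segment drawn with `<path>`. Its stroke #0000ff means cut at S907, F1302. After flipping Y the toolpath is (259.274,96.923) → (164.172,107.256).

Shape 5 is a cubic bezier drawn with `<path>`. Its stroke #0000ff means cut at S907, F1302. After flipping Y the toolpath is (320.735,128.673) → (304.141,112.100) → (259.077,88.494) → (199.418,62.559) → (139.040,39.001) → (91.818,22.524) → (71.628,17.834).

; Generated by LaserGRBL
G21
G90
G00 X126.793 Y113.786
M3 S455
G1 X237.271 Y113.786 F1902
G1 X237.271 Y44.558 F1902
G1 X126.793 Y44.558 F1902
G1 X126.793 Y113.786 F1902
M5
G00 X267.427 Y86.130
M3 S455
G1 X262.054 Y106.182 F1902
G1 X247.375 Y120.861 F1902
G1 X227.323 Y126.234 F1902
G1 X207.271 Y120.861 F1902
G1 X192.592 Y106.182 F1902
G1 X187.219 Y86.130 F1902
G1 X192.592 Y66.078 F1902
G1 X207.271 Y51.399 F1902
G1 X227.323 Y46.026 F1902
G1 X247.375 Y51.399 F1902
G1 X262.054 Y66.078 F1902
G1 X267.427 Y86.130 F1902
M5
G00 X190.369 Y130.886
M3 S907
G1 X61.564 Y61.165 F1302
G1 X164.319 Y69.259 F1302
M5
G00 X259.274 Y96.923
M3 S907
G1 X164.172 Y107.256 F1302
M5
G00 X320.735 Y128.673
M3 S907
G1 X304.141 Y112.100 F1302
G1 X259.077 Y88.494 F1302
G1 X199.418 Y62.559 F1302
G1 X139.040 Y39.001 F1302
G1 X91.818 Y22.524 F1302
G1 X71.628 Y17.834 F1302
M5
G00 X0.000 Y0.000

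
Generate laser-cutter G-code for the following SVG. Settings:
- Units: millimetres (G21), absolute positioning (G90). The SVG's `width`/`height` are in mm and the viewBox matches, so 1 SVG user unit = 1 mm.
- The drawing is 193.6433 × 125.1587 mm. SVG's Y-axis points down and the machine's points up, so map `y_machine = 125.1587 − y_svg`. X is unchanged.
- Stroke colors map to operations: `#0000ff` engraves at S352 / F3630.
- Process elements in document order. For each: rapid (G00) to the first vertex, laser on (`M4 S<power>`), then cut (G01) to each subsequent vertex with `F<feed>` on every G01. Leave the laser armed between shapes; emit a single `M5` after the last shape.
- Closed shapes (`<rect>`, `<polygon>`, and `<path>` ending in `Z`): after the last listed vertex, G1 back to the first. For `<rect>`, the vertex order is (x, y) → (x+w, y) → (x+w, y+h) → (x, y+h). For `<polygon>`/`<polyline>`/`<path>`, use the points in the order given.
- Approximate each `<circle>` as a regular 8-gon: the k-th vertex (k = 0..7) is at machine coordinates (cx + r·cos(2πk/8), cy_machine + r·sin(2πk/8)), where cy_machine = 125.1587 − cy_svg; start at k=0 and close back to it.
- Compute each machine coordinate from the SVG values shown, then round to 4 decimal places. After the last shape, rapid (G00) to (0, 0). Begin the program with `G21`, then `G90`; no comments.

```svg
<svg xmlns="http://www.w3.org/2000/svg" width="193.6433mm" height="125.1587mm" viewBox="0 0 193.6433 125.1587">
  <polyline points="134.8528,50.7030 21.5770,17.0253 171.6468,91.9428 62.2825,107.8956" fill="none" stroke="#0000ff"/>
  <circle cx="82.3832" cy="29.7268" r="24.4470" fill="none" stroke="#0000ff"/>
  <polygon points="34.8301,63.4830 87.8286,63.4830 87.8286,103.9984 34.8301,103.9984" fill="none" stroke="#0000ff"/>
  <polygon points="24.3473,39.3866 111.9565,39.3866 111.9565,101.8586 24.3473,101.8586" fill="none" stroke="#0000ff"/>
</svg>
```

G21
G90
G00 X134.8528 Y74.4557
M4 S352
G01 X21.5770 Y108.1334 F3630
G01 X171.6468 Y33.2159 F3630
G01 X62.2825 Y17.2631 F3630
G00 X106.8302 Y95.4319
M4 S352
G01 X99.6698 Y112.7185 F3630
G01 X82.3832 Y119.8789 F3630
G01 X65.0966 Y112.7185 F3630
G01 X57.9362 Y95.4319 F3630
G01 X65.0966 Y78.1453 F3630
G01 X82.3832 Y70.9849 F3630
G01 X99.6698 Y78.1453 F3630
G01 X106.8302 Y95.4319 F3630
G00 X34.8301 Y61.6757
M4 S352
G01 X87.8286 Y61.6757 F3630
G01 X87.8286 Y21.1603 F3630
G01 X34.8301 Y21.1603 F3630
G01 X34.8301 Y61.6757 F3630
G00 X24.3473 Y85.7721
M4 S352
G01 X111.9565 Y85.7721 F3630
G01 X111.9565 Y23.3001 F3630
G01 X24.3473 Y23.3001 F3630
G01 X24.3473 Y85.7721 F3630
M5
G00 X0.0000 Y0.0000

Since the viewBox matches the mm dimensions, user units are millimetres directly. The only transform is the Y-flip y_m = 125.1587 − y_svg.

Shape 1 is a open polyline drawn with `<polyline>`. Its stroke #0000ff means engrave at S352, F3630. After flipping Y the toolpath is (134.8528,74.4557) → (21.5770,108.1334) → (171.6468,33.2159) → (62.2825,17.2631).

Shape 2 is a circle drawn with `<circle>`. Its stroke #0000ff means engrave at S352, F3630. After flipping Y the toolpath is (106.8302,95.4319) → (99.6698,112.7185) → (82.3832,119.8789) → (65.0966,112.7185) → (57.9362,95.4319) → (65.0966,78.1453) → (82.3832,70.9849) → (99.6698,78.1453) → (106.8302,95.4319), returning to the start.

Shape 3 is a rectangle drawn with `<polygon>`. Its stroke #0000ff means engrave at S352, F3630. After flipping Y the toolpath is (34.8301,61.6757) → (87.8286,61.6757) → (87.8286,21.1603) → (34.8301,21.1603) → (34.8301,61.6757), returning to the start.

Shape 4 is a rectangle drawn with `<polygon>`. Its stroke #0000ff means engrave at S352, F3630. After flipping Y the toolpath is (24.3473,85.7721) → (111.9565,85.7721) → (111.9565,23.3001) → (24.3473,23.3001) → (24.3473,85.7721), returning to the start.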